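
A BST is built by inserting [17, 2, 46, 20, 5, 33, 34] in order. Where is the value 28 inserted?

Starting tree (level order): [17, 2, 46, None, 5, 20, None, None, None, None, 33, None, 34]
Insertion path: 17 -> 46 -> 20 -> 33
Result: insert 28 as left child of 33
Final tree (level order): [17, 2, 46, None, 5, 20, None, None, None, None, 33, 28, 34]


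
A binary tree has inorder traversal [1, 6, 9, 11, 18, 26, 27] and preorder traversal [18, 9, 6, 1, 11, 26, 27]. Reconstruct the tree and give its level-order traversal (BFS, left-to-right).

Inorder:  [1, 6, 9, 11, 18, 26, 27]
Preorder: [18, 9, 6, 1, 11, 26, 27]
Algorithm: preorder visits root first, so consume preorder in order;
for each root, split the current inorder slice at that value into
left-subtree inorder and right-subtree inorder, then recurse.
Recursive splits:
  root=18; inorder splits into left=[1, 6, 9, 11], right=[26, 27]
  root=9; inorder splits into left=[1, 6], right=[11]
  root=6; inorder splits into left=[1], right=[]
  root=1; inorder splits into left=[], right=[]
  root=11; inorder splits into left=[], right=[]
  root=26; inorder splits into left=[], right=[27]
  root=27; inorder splits into left=[], right=[]
Reconstructed level-order: [18, 9, 26, 6, 11, 27, 1]


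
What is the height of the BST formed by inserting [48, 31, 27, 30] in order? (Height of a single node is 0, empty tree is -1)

Insertion order: [48, 31, 27, 30]
Tree (level-order array): [48, 31, None, 27, None, None, 30]
Compute height bottom-up (empty subtree = -1):
  height(30) = 1 + max(-1, -1) = 0
  height(27) = 1 + max(-1, 0) = 1
  height(31) = 1 + max(1, -1) = 2
  height(48) = 1 + max(2, -1) = 3
Height = 3


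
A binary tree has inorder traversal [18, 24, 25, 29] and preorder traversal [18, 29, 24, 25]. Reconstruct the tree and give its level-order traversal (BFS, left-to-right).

Inorder:  [18, 24, 25, 29]
Preorder: [18, 29, 24, 25]
Algorithm: preorder visits root first, so consume preorder in order;
for each root, split the current inorder slice at that value into
left-subtree inorder and right-subtree inorder, then recurse.
Recursive splits:
  root=18; inorder splits into left=[], right=[24, 25, 29]
  root=29; inorder splits into left=[24, 25], right=[]
  root=24; inorder splits into left=[], right=[25]
  root=25; inorder splits into left=[], right=[]
Reconstructed level-order: [18, 29, 24, 25]


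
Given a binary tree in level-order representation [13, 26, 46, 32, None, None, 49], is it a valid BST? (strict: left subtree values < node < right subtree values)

Level-order array: [13, 26, 46, 32, None, None, 49]
Validate using subtree bounds (lo, hi): at each node, require lo < value < hi,
then recurse left with hi=value and right with lo=value.
Preorder trace (stopping at first violation):
  at node 13 with bounds (-inf, +inf): OK
  at node 26 with bounds (-inf, 13): VIOLATION
Node 26 violates its bound: not (-inf < 26 < 13).
Result: Not a valid BST


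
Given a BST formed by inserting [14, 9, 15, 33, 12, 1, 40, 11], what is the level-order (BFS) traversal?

Tree insertion order: [14, 9, 15, 33, 12, 1, 40, 11]
Tree (level-order array): [14, 9, 15, 1, 12, None, 33, None, None, 11, None, None, 40]
BFS from the root, enqueuing left then right child of each popped node:
  queue [14] -> pop 14, enqueue [9, 15], visited so far: [14]
  queue [9, 15] -> pop 9, enqueue [1, 12], visited so far: [14, 9]
  queue [15, 1, 12] -> pop 15, enqueue [33], visited so far: [14, 9, 15]
  queue [1, 12, 33] -> pop 1, enqueue [none], visited so far: [14, 9, 15, 1]
  queue [12, 33] -> pop 12, enqueue [11], visited so far: [14, 9, 15, 1, 12]
  queue [33, 11] -> pop 33, enqueue [40], visited so far: [14, 9, 15, 1, 12, 33]
  queue [11, 40] -> pop 11, enqueue [none], visited so far: [14, 9, 15, 1, 12, 33, 11]
  queue [40] -> pop 40, enqueue [none], visited so far: [14, 9, 15, 1, 12, 33, 11, 40]
Result: [14, 9, 15, 1, 12, 33, 11, 40]


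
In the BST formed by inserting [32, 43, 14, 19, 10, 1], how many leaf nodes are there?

Tree built from: [32, 43, 14, 19, 10, 1]
Tree (level-order array): [32, 14, 43, 10, 19, None, None, 1]
Rule: A leaf has 0 children.
Per-node child counts:
  node 32: 2 child(ren)
  node 14: 2 child(ren)
  node 10: 1 child(ren)
  node 1: 0 child(ren)
  node 19: 0 child(ren)
  node 43: 0 child(ren)
Matching nodes: [1, 19, 43]
Count of leaf nodes: 3


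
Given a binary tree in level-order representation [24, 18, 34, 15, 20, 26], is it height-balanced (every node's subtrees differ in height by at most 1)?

Tree (level-order array): [24, 18, 34, 15, 20, 26]
Definition: a tree is height-balanced if, at every node, |h(left) - h(right)| <= 1 (empty subtree has height -1).
Bottom-up per-node check:
  node 15: h_left=-1, h_right=-1, diff=0 [OK], height=0
  node 20: h_left=-1, h_right=-1, diff=0 [OK], height=0
  node 18: h_left=0, h_right=0, diff=0 [OK], height=1
  node 26: h_left=-1, h_right=-1, diff=0 [OK], height=0
  node 34: h_left=0, h_right=-1, diff=1 [OK], height=1
  node 24: h_left=1, h_right=1, diff=0 [OK], height=2
All nodes satisfy the balance condition.
Result: Balanced


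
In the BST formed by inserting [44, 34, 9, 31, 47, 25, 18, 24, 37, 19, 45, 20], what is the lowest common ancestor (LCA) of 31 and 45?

Tree insertion order: [44, 34, 9, 31, 47, 25, 18, 24, 37, 19, 45, 20]
Tree (level-order array): [44, 34, 47, 9, 37, 45, None, None, 31, None, None, None, None, 25, None, 18, None, None, 24, 19, None, None, 20]
In a BST, the LCA of p=31, q=45 is the first node v on the
root-to-leaf path with p <= v <= q (go left if both < v, right if both > v).
Walk from root:
  at 44: 31 <= 44 <= 45, this is the LCA
LCA = 44


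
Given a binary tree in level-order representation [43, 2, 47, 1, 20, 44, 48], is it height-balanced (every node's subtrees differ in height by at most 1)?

Tree (level-order array): [43, 2, 47, 1, 20, 44, 48]
Definition: a tree is height-balanced if, at every node, |h(left) - h(right)| <= 1 (empty subtree has height -1).
Bottom-up per-node check:
  node 1: h_left=-1, h_right=-1, diff=0 [OK], height=0
  node 20: h_left=-1, h_right=-1, diff=0 [OK], height=0
  node 2: h_left=0, h_right=0, diff=0 [OK], height=1
  node 44: h_left=-1, h_right=-1, diff=0 [OK], height=0
  node 48: h_left=-1, h_right=-1, diff=0 [OK], height=0
  node 47: h_left=0, h_right=0, diff=0 [OK], height=1
  node 43: h_left=1, h_right=1, diff=0 [OK], height=2
All nodes satisfy the balance condition.
Result: Balanced


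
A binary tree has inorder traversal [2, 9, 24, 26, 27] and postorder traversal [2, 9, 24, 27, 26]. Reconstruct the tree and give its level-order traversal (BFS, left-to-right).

Inorder:   [2, 9, 24, 26, 27]
Postorder: [2, 9, 24, 27, 26]
Algorithm: postorder visits root last, so walk postorder right-to-left;
each value is the root of the current inorder slice — split it at that
value, recurse on the right subtree first, then the left.
Recursive splits:
  root=26; inorder splits into left=[2, 9, 24], right=[27]
  root=27; inorder splits into left=[], right=[]
  root=24; inorder splits into left=[2, 9], right=[]
  root=9; inorder splits into left=[2], right=[]
  root=2; inorder splits into left=[], right=[]
Reconstructed level-order: [26, 24, 27, 9, 2]


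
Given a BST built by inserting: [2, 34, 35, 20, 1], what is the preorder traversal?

Tree insertion order: [2, 34, 35, 20, 1]
Tree (level-order array): [2, 1, 34, None, None, 20, 35]
Preorder traversal: [2, 1, 34, 20, 35]


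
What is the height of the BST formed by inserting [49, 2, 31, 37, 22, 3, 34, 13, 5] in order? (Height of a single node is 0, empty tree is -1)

Insertion order: [49, 2, 31, 37, 22, 3, 34, 13, 5]
Tree (level-order array): [49, 2, None, None, 31, 22, 37, 3, None, 34, None, None, 13, None, None, 5]
Compute height bottom-up (empty subtree = -1):
  height(5) = 1 + max(-1, -1) = 0
  height(13) = 1 + max(0, -1) = 1
  height(3) = 1 + max(-1, 1) = 2
  height(22) = 1 + max(2, -1) = 3
  height(34) = 1 + max(-1, -1) = 0
  height(37) = 1 + max(0, -1) = 1
  height(31) = 1 + max(3, 1) = 4
  height(2) = 1 + max(-1, 4) = 5
  height(49) = 1 + max(5, -1) = 6
Height = 6


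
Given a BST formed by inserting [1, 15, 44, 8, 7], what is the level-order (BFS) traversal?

Tree insertion order: [1, 15, 44, 8, 7]
Tree (level-order array): [1, None, 15, 8, 44, 7]
BFS from the root, enqueuing left then right child of each popped node:
  queue [1] -> pop 1, enqueue [15], visited so far: [1]
  queue [15] -> pop 15, enqueue [8, 44], visited so far: [1, 15]
  queue [8, 44] -> pop 8, enqueue [7], visited so far: [1, 15, 8]
  queue [44, 7] -> pop 44, enqueue [none], visited so far: [1, 15, 8, 44]
  queue [7] -> pop 7, enqueue [none], visited so far: [1, 15, 8, 44, 7]
Result: [1, 15, 8, 44, 7]


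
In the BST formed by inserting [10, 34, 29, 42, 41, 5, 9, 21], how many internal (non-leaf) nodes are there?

Tree built from: [10, 34, 29, 42, 41, 5, 9, 21]
Tree (level-order array): [10, 5, 34, None, 9, 29, 42, None, None, 21, None, 41]
Rule: An internal node has at least one child.
Per-node child counts:
  node 10: 2 child(ren)
  node 5: 1 child(ren)
  node 9: 0 child(ren)
  node 34: 2 child(ren)
  node 29: 1 child(ren)
  node 21: 0 child(ren)
  node 42: 1 child(ren)
  node 41: 0 child(ren)
Matching nodes: [10, 5, 34, 29, 42]
Count of internal (non-leaf) nodes: 5


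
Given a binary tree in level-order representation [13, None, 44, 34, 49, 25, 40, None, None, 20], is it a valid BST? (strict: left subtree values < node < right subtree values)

Level-order array: [13, None, 44, 34, 49, 25, 40, None, None, 20]
Validate using subtree bounds (lo, hi): at each node, require lo < value < hi,
then recurse left with hi=value and right with lo=value.
Preorder trace (stopping at first violation):
  at node 13 with bounds (-inf, +inf): OK
  at node 44 with bounds (13, +inf): OK
  at node 34 with bounds (13, 44): OK
  at node 25 with bounds (13, 34): OK
  at node 20 with bounds (13, 25): OK
  at node 40 with bounds (34, 44): OK
  at node 49 with bounds (44, +inf): OK
No violation found at any node.
Result: Valid BST


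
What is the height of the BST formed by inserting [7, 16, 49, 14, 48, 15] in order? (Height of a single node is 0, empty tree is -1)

Insertion order: [7, 16, 49, 14, 48, 15]
Tree (level-order array): [7, None, 16, 14, 49, None, 15, 48]
Compute height bottom-up (empty subtree = -1):
  height(15) = 1 + max(-1, -1) = 0
  height(14) = 1 + max(-1, 0) = 1
  height(48) = 1 + max(-1, -1) = 0
  height(49) = 1 + max(0, -1) = 1
  height(16) = 1 + max(1, 1) = 2
  height(7) = 1 + max(-1, 2) = 3
Height = 3


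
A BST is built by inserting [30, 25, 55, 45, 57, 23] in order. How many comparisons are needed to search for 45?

Search path for 45: 30 -> 55 -> 45
Found: True
Comparisons: 3


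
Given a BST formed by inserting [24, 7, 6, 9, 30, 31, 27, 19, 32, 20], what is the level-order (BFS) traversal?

Tree insertion order: [24, 7, 6, 9, 30, 31, 27, 19, 32, 20]
Tree (level-order array): [24, 7, 30, 6, 9, 27, 31, None, None, None, 19, None, None, None, 32, None, 20]
BFS from the root, enqueuing left then right child of each popped node:
  queue [24] -> pop 24, enqueue [7, 30], visited so far: [24]
  queue [7, 30] -> pop 7, enqueue [6, 9], visited so far: [24, 7]
  queue [30, 6, 9] -> pop 30, enqueue [27, 31], visited so far: [24, 7, 30]
  queue [6, 9, 27, 31] -> pop 6, enqueue [none], visited so far: [24, 7, 30, 6]
  queue [9, 27, 31] -> pop 9, enqueue [19], visited so far: [24, 7, 30, 6, 9]
  queue [27, 31, 19] -> pop 27, enqueue [none], visited so far: [24, 7, 30, 6, 9, 27]
  queue [31, 19] -> pop 31, enqueue [32], visited so far: [24, 7, 30, 6, 9, 27, 31]
  queue [19, 32] -> pop 19, enqueue [20], visited so far: [24, 7, 30, 6, 9, 27, 31, 19]
  queue [32, 20] -> pop 32, enqueue [none], visited so far: [24, 7, 30, 6, 9, 27, 31, 19, 32]
  queue [20] -> pop 20, enqueue [none], visited so far: [24, 7, 30, 6, 9, 27, 31, 19, 32, 20]
Result: [24, 7, 30, 6, 9, 27, 31, 19, 32, 20]


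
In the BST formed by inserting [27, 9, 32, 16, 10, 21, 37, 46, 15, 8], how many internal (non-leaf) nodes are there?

Tree built from: [27, 9, 32, 16, 10, 21, 37, 46, 15, 8]
Tree (level-order array): [27, 9, 32, 8, 16, None, 37, None, None, 10, 21, None, 46, None, 15]
Rule: An internal node has at least one child.
Per-node child counts:
  node 27: 2 child(ren)
  node 9: 2 child(ren)
  node 8: 0 child(ren)
  node 16: 2 child(ren)
  node 10: 1 child(ren)
  node 15: 0 child(ren)
  node 21: 0 child(ren)
  node 32: 1 child(ren)
  node 37: 1 child(ren)
  node 46: 0 child(ren)
Matching nodes: [27, 9, 16, 10, 32, 37]
Count of internal (non-leaf) nodes: 6


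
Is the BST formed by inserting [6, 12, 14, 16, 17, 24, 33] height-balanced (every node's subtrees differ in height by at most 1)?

Tree (level-order array): [6, None, 12, None, 14, None, 16, None, 17, None, 24, None, 33]
Definition: a tree is height-balanced if, at every node, |h(left) - h(right)| <= 1 (empty subtree has height -1).
Bottom-up per-node check:
  node 33: h_left=-1, h_right=-1, diff=0 [OK], height=0
  node 24: h_left=-1, h_right=0, diff=1 [OK], height=1
  node 17: h_left=-1, h_right=1, diff=2 [FAIL (|-1-1|=2 > 1)], height=2
  node 16: h_left=-1, h_right=2, diff=3 [FAIL (|-1-2|=3 > 1)], height=3
  node 14: h_left=-1, h_right=3, diff=4 [FAIL (|-1-3|=4 > 1)], height=4
  node 12: h_left=-1, h_right=4, diff=5 [FAIL (|-1-4|=5 > 1)], height=5
  node 6: h_left=-1, h_right=5, diff=6 [FAIL (|-1-5|=6 > 1)], height=6
Node 17 violates the condition: |-1 - 1| = 2 > 1.
Result: Not balanced


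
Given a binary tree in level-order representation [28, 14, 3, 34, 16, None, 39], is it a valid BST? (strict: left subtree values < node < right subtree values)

Level-order array: [28, 14, 3, 34, 16, None, 39]
Validate using subtree bounds (lo, hi): at each node, require lo < value < hi,
then recurse left with hi=value and right with lo=value.
Preorder trace (stopping at first violation):
  at node 28 with bounds (-inf, +inf): OK
  at node 14 with bounds (-inf, 28): OK
  at node 34 with bounds (-inf, 14): VIOLATION
Node 34 violates its bound: not (-inf < 34 < 14).
Result: Not a valid BST


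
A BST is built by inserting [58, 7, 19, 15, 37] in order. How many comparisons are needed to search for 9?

Search path for 9: 58 -> 7 -> 19 -> 15
Found: False
Comparisons: 4


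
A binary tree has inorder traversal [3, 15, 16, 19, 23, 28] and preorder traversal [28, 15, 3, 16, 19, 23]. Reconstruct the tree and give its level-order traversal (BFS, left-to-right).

Inorder:  [3, 15, 16, 19, 23, 28]
Preorder: [28, 15, 3, 16, 19, 23]
Algorithm: preorder visits root first, so consume preorder in order;
for each root, split the current inorder slice at that value into
left-subtree inorder and right-subtree inorder, then recurse.
Recursive splits:
  root=28; inorder splits into left=[3, 15, 16, 19, 23], right=[]
  root=15; inorder splits into left=[3], right=[16, 19, 23]
  root=3; inorder splits into left=[], right=[]
  root=16; inorder splits into left=[], right=[19, 23]
  root=19; inorder splits into left=[], right=[23]
  root=23; inorder splits into left=[], right=[]
Reconstructed level-order: [28, 15, 3, 16, 19, 23]


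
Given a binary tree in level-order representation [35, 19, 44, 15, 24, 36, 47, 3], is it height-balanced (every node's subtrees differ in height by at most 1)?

Tree (level-order array): [35, 19, 44, 15, 24, 36, 47, 3]
Definition: a tree is height-balanced if, at every node, |h(left) - h(right)| <= 1 (empty subtree has height -1).
Bottom-up per-node check:
  node 3: h_left=-1, h_right=-1, diff=0 [OK], height=0
  node 15: h_left=0, h_right=-1, diff=1 [OK], height=1
  node 24: h_left=-1, h_right=-1, diff=0 [OK], height=0
  node 19: h_left=1, h_right=0, diff=1 [OK], height=2
  node 36: h_left=-1, h_right=-1, diff=0 [OK], height=0
  node 47: h_left=-1, h_right=-1, diff=0 [OK], height=0
  node 44: h_left=0, h_right=0, diff=0 [OK], height=1
  node 35: h_left=2, h_right=1, diff=1 [OK], height=3
All nodes satisfy the balance condition.
Result: Balanced


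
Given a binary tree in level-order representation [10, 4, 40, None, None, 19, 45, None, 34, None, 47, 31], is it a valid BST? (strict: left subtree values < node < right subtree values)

Level-order array: [10, 4, 40, None, None, 19, 45, None, 34, None, 47, 31]
Validate using subtree bounds (lo, hi): at each node, require lo < value < hi,
then recurse left with hi=value and right with lo=value.
Preorder trace (stopping at first violation):
  at node 10 with bounds (-inf, +inf): OK
  at node 4 with bounds (-inf, 10): OK
  at node 40 with bounds (10, +inf): OK
  at node 19 with bounds (10, 40): OK
  at node 34 with bounds (19, 40): OK
  at node 31 with bounds (19, 34): OK
  at node 45 with bounds (40, +inf): OK
  at node 47 with bounds (45, +inf): OK
No violation found at any node.
Result: Valid BST


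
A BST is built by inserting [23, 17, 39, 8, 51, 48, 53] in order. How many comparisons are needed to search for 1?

Search path for 1: 23 -> 17 -> 8
Found: False
Comparisons: 3


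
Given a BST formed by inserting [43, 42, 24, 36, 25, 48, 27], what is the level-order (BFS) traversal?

Tree insertion order: [43, 42, 24, 36, 25, 48, 27]
Tree (level-order array): [43, 42, 48, 24, None, None, None, None, 36, 25, None, None, 27]
BFS from the root, enqueuing left then right child of each popped node:
  queue [43] -> pop 43, enqueue [42, 48], visited so far: [43]
  queue [42, 48] -> pop 42, enqueue [24], visited so far: [43, 42]
  queue [48, 24] -> pop 48, enqueue [none], visited so far: [43, 42, 48]
  queue [24] -> pop 24, enqueue [36], visited so far: [43, 42, 48, 24]
  queue [36] -> pop 36, enqueue [25], visited so far: [43, 42, 48, 24, 36]
  queue [25] -> pop 25, enqueue [27], visited so far: [43, 42, 48, 24, 36, 25]
  queue [27] -> pop 27, enqueue [none], visited so far: [43, 42, 48, 24, 36, 25, 27]
Result: [43, 42, 48, 24, 36, 25, 27]


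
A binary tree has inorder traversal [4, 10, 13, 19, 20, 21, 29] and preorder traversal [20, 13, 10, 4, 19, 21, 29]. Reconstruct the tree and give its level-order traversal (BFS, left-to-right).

Inorder:  [4, 10, 13, 19, 20, 21, 29]
Preorder: [20, 13, 10, 4, 19, 21, 29]
Algorithm: preorder visits root first, so consume preorder in order;
for each root, split the current inorder slice at that value into
left-subtree inorder and right-subtree inorder, then recurse.
Recursive splits:
  root=20; inorder splits into left=[4, 10, 13, 19], right=[21, 29]
  root=13; inorder splits into left=[4, 10], right=[19]
  root=10; inorder splits into left=[4], right=[]
  root=4; inorder splits into left=[], right=[]
  root=19; inorder splits into left=[], right=[]
  root=21; inorder splits into left=[], right=[29]
  root=29; inorder splits into left=[], right=[]
Reconstructed level-order: [20, 13, 21, 10, 19, 29, 4]


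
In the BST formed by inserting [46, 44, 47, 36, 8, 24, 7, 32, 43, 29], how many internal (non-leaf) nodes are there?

Tree built from: [46, 44, 47, 36, 8, 24, 7, 32, 43, 29]
Tree (level-order array): [46, 44, 47, 36, None, None, None, 8, 43, 7, 24, None, None, None, None, None, 32, 29]
Rule: An internal node has at least one child.
Per-node child counts:
  node 46: 2 child(ren)
  node 44: 1 child(ren)
  node 36: 2 child(ren)
  node 8: 2 child(ren)
  node 7: 0 child(ren)
  node 24: 1 child(ren)
  node 32: 1 child(ren)
  node 29: 0 child(ren)
  node 43: 0 child(ren)
  node 47: 0 child(ren)
Matching nodes: [46, 44, 36, 8, 24, 32]
Count of internal (non-leaf) nodes: 6


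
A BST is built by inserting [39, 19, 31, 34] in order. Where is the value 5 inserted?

Starting tree (level order): [39, 19, None, None, 31, None, 34]
Insertion path: 39 -> 19
Result: insert 5 as left child of 19
Final tree (level order): [39, 19, None, 5, 31, None, None, None, 34]


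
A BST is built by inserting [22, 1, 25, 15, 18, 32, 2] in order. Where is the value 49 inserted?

Starting tree (level order): [22, 1, 25, None, 15, None, 32, 2, 18]
Insertion path: 22 -> 25 -> 32
Result: insert 49 as right child of 32
Final tree (level order): [22, 1, 25, None, 15, None, 32, 2, 18, None, 49]


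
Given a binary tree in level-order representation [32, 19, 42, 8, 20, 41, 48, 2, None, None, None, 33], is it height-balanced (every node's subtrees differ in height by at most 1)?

Tree (level-order array): [32, 19, 42, 8, 20, 41, 48, 2, None, None, None, 33]
Definition: a tree is height-balanced if, at every node, |h(left) - h(right)| <= 1 (empty subtree has height -1).
Bottom-up per-node check:
  node 2: h_left=-1, h_right=-1, diff=0 [OK], height=0
  node 8: h_left=0, h_right=-1, diff=1 [OK], height=1
  node 20: h_left=-1, h_right=-1, diff=0 [OK], height=0
  node 19: h_left=1, h_right=0, diff=1 [OK], height=2
  node 33: h_left=-1, h_right=-1, diff=0 [OK], height=0
  node 41: h_left=0, h_right=-1, diff=1 [OK], height=1
  node 48: h_left=-1, h_right=-1, diff=0 [OK], height=0
  node 42: h_left=1, h_right=0, diff=1 [OK], height=2
  node 32: h_left=2, h_right=2, diff=0 [OK], height=3
All nodes satisfy the balance condition.
Result: Balanced


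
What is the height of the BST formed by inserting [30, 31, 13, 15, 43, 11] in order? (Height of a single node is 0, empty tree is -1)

Insertion order: [30, 31, 13, 15, 43, 11]
Tree (level-order array): [30, 13, 31, 11, 15, None, 43]
Compute height bottom-up (empty subtree = -1):
  height(11) = 1 + max(-1, -1) = 0
  height(15) = 1 + max(-1, -1) = 0
  height(13) = 1 + max(0, 0) = 1
  height(43) = 1 + max(-1, -1) = 0
  height(31) = 1 + max(-1, 0) = 1
  height(30) = 1 + max(1, 1) = 2
Height = 2


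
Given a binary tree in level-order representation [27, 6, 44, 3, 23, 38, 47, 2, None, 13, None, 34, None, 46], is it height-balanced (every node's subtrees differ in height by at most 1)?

Tree (level-order array): [27, 6, 44, 3, 23, 38, 47, 2, None, 13, None, 34, None, 46]
Definition: a tree is height-balanced if, at every node, |h(left) - h(right)| <= 1 (empty subtree has height -1).
Bottom-up per-node check:
  node 2: h_left=-1, h_right=-1, diff=0 [OK], height=0
  node 3: h_left=0, h_right=-1, diff=1 [OK], height=1
  node 13: h_left=-1, h_right=-1, diff=0 [OK], height=0
  node 23: h_left=0, h_right=-1, diff=1 [OK], height=1
  node 6: h_left=1, h_right=1, diff=0 [OK], height=2
  node 34: h_left=-1, h_right=-1, diff=0 [OK], height=0
  node 38: h_left=0, h_right=-1, diff=1 [OK], height=1
  node 46: h_left=-1, h_right=-1, diff=0 [OK], height=0
  node 47: h_left=0, h_right=-1, diff=1 [OK], height=1
  node 44: h_left=1, h_right=1, diff=0 [OK], height=2
  node 27: h_left=2, h_right=2, diff=0 [OK], height=3
All nodes satisfy the balance condition.
Result: Balanced


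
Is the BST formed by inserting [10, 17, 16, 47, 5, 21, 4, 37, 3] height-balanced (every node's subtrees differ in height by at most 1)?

Tree (level-order array): [10, 5, 17, 4, None, 16, 47, 3, None, None, None, 21, None, None, None, None, 37]
Definition: a tree is height-balanced if, at every node, |h(left) - h(right)| <= 1 (empty subtree has height -1).
Bottom-up per-node check:
  node 3: h_left=-1, h_right=-1, diff=0 [OK], height=0
  node 4: h_left=0, h_right=-1, diff=1 [OK], height=1
  node 5: h_left=1, h_right=-1, diff=2 [FAIL (|1--1|=2 > 1)], height=2
  node 16: h_left=-1, h_right=-1, diff=0 [OK], height=0
  node 37: h_left=-1, h_right=-1, diff=0 [OK], height=0
  node 21: h_left=-1, h_right=0, diff=1 [OK], height=1
  node 47: h_left=1, h_right=-1, diff=2 [FAIL (|1--1|=2 > 1)], height=2
  node 17: h_left=0, h_right=2, diff=2 [FAIL (|0-2|=2 > 1)], height=3
  node 10: h_left=2, h_right=3, diff=1 [OK], height=4
Node 5 violates the condition: |1 - -1| = 2 > 1.
Result: Not balanced


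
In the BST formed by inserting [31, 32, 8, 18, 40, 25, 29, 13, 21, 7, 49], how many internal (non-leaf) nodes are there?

Tree built from: [31, 32, 8, 18, 40, 25, 29, 13, 21, 7, 49]
Tree (level-order array): [31, 8, 32, 7, 18, None, 40, None, None, 13, 25, None, 49, None, None, 21, 29]
Rule: An internal node has at least one child.
Per-node child counts:
  node 31: 2 child(ren)
  node 8: 2 child(ren)
  node 7: 0 child(ren)
  node 18: 2 child(ren)
  node 13: 0 child(ren)
  node 25: 2 child(ren)
  node 21: 0 child(ren)
  node 29: 0 child(ren)
  node 32: 1 child(ren)
  node 40: 1 child(ren)
  node 49: 0 child(ren)
Matching nodes: [31, 8, 18, 25, 32, 40]
Count of internal (non-leaf) nodes: 6


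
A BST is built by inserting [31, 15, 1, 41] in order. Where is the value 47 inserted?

Starting tree (level order): [31, 15, 41, 1]
Insertion path: 31 -> 41
Result: insert 47 as right child of 41
Final tree (level order): [31, 15, 41, 1, None, None, 47]


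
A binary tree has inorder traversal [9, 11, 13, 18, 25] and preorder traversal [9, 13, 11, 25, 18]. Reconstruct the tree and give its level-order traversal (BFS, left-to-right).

Inorder:  [9, 11, 13, 18, 25]
Preorder: [9, 13, 11, 25, 18]
Algorithm: preorder visits root first, so consume preorder in order;
for each root, split the current inorder slice at that value into
left-subtree inorder and right-subtree inorder, then recurse.
Recursive splits:
  root=9; inorder splits into left=[], right=[11, 13, 18, 25]
  root=13; inorder splits into left=[11], right=[18, 25]
  root=11; inorder splits into left=[], right=[]
  root=25; inorder splits into left=[18], right=[]
  root=18; inorder splits into left=[], right=[]
Reconstructed level-order: [9, 13, 11, 25, 18]


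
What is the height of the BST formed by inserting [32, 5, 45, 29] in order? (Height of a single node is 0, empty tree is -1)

Insertion order: [32, 5, 45, 29]
Tree (level-order array): [32, 5, 45, None, 29]
Compute height bottom-up (empty subtree = -1):
  height(29) = 1 + max(-1, -1) = 0
  height(5) = 1 + max(-1, 0) = 1
  height(45) = 1 + max(-1, -1) = 0
  height(32) = 1 + max(1, 0) = 2
Height = 2


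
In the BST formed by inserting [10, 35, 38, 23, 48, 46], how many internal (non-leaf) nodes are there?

Tree built from: [10, 35, 38, 23, 48, 46]
Tree (level-order array): [10, None, 35, 23, 38, None, None, None, 48, 46]
Rule: An internal node has at least one child.
Per-node child counts:
  node 10: 1 child(ren)
  node 35: 2 child(ren)
  node 23: 0 child(ren)
  node 38: 1 child(ren)
  node 48: 1 child(ren)
  node 46: 0 child(ren)
Matching nodes: [10, 35, 38, 48]
Count of internal (non-leaf) nodes: 4


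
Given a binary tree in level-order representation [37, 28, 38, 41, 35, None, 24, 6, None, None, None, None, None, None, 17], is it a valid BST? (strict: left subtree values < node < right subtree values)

Level-order array: [37, 28, 38, 41, 35, None, 24, 6, None, None, None, None, None, None, 17]
Validate using subtree bounds (lo, hi): at each node, require lo < value < hi,
then recurse left with hi=value and right with lo=value.
Preorder trace (stopping at first violation):
  at node 37 with bounds (-inf, +inf): OK
  at node 28 with bounds (-inf, 37): OK
  at node 41 with bounds (-inf, 28): VIOLATION
Node 41 violates its bound: not (-inf < 41 < 28).
Result: Not a valid BST


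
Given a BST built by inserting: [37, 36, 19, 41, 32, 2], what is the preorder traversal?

Tree insertion order: [37, 36, 19, 41, 32, 2]
Tree (level-order array): [37, 36, 41, 19, None, None, None, 2, 32]
Preorder traversal: [37, 36, 19, 2, 32, 41]


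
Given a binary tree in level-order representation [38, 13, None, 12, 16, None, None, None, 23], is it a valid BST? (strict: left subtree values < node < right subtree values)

Level-order array: [38, 13, None, 12, 16, None, None, None, 23]
Validate using subtree bounds (lo, hi): at each node, require lo < value < hi,
then recurse left with hi=value and right with lo=value.
Preorder trace (stopping at first violation):
  at node 38 with bounds (-inf, +inf): OK
  at node 13 with bounds (-inf, 38): OK
  at node 12 with bounds (-inf, 13): OK
  at node 16 with bounds (13, 38): OK
  at node 23 with bounds (16, 38): OK
No violation found at any node.
Result: Valid BST


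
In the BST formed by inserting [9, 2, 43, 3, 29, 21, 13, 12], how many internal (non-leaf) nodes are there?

Tree built from: [9, 2, 43, 3, 29, 21, 13, 12]
Tree (level-order array): [9, 2, 43, None, 3, 29, None, None, None, 21, None, 13, None, 12]
Rule: An internal node has at least one child.
Per-node child counts:
  node 9: 2 child(ren)
  node 2: 1 child(ren)
  node 3: 0 child(ren)
  node 43: 1 child(ren)
  node 29: 1 child(ren)
  node 21: 1 child(ren)
  node 13: 1 child(ren)
  node 12: 0 child(ren)
Matching nodes: [9, 2, 43, 29, 21, 13]
Count of internal (non-leaf) nodes: 6


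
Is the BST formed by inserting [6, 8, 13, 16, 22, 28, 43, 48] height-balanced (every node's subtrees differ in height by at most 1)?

Tree (level-order array): [6, None, 8, None, 13, None, 16, None, 22, None, 28, None, 43, None, 48]
Definition: a tree is height-balanced if, at every node, |h(left) - h(right)| <= 1 (empty subtree has height -1).
Bottom-up per-node check:
  node 48: h_left=-1, h_right=-1, diff=0 [OK], height=0
  node 43: h_left=-1, h_right=0, diff=1 [OK], height=1
  node 28: h_left=-1, h_right=1, diff=2 [FAIL (|-1-1|=2 > 1)], height=2
  node 22: h_left=-1, h_right=2, diff=3 [FAIL (|-1-2|=3 > 1)], height=3
  node 16: h_left=-1, h_right=3, diff=4 [FAIL (|-1-3|=4 > 1)], height=4
  node 13: h_left=-1, h_right=4, diff=5 [FAIL (|-1-4|=5 > 1)], height=5
  node 8: h_left=-1, h_right=5, diff=6 [FAIL (|-1-5|=6 > 1)], height=6
  node 6: h_left=-1, h_right=6, diff=7 [FAIL (|-1-6|=7 > 1)], height=7
Node 28 violates the condition: |-1 - 1| = 2 > 1.
Result: Not balanced


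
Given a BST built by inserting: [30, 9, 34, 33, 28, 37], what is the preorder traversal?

Tree insertion order: [30, 9, 34, 33, 28, 37]
Tree (level-order array): [30, 9, 34, None, 28, 33, 37]
Preorder traversal: [30, 9, 28, 34, 33, 37]


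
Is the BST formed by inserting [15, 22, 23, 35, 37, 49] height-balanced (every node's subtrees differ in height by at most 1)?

Tree (level-order array): [15, None, 22, None, 23, None, 35, None, 37, None, 49]
Definition: a tree is height-balanced if, at every node, |h(left) - h(right)| <= 1 (empty subtree has height -1).
Bottom-up per-node check:
  node 49: h_left=-1, h_right=-1, diff=0 [OK], height=0
  node 37: h_left=-1, h_right=0, diff=1 [OK], height=1
  node 35: h_left=-1, h_right=1, diff=2 [FAIL (|-1-1|=2 > 1)], height=2
  node 23: h_left=-1, h_right=2, diff=3 [FAIL (|-1-2|=3 > 1)], height=3
  node 22: h_left=-1, h_right=3, diff=4 [FAIL (|-1-3|=4 > 1)], height=4
  node 15: h_left=-1, h_right=4, diff=5 [FAIL (|-1-4|=5 > 1)], height=5
Node 35 violates the condition: |-1 - 1| = 2 > 1.
Result: Not balanced


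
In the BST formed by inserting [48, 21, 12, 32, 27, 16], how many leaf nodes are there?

Tree built from: [48, 21, 12, 32, 27, 16]
Tree (level-order array): [48, 21, None, 12, 32, None, 16, 27]
Rule: A leaf has 0 children.
Per-node child counts:
  node 48: 1 child(ren)
  node 21: 2 child(ren)
  node 12: 1 child(ren)
  node 16: 0 child(ren)
  node 32: 1 child(ren)
  node 27: 0 child(ren)
Matching nodes: [16, 27]
Count of leaf nodes: 2


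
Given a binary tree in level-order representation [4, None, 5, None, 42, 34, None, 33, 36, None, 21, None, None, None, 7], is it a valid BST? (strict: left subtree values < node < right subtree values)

Level-order array: [4, None, 5, None, 42, 34, None, 33, 36, None, 21, None, None, None, 7]
Validate using subtree bounds (lo, hi): at each node, require lo < value < hi,
then recurse left with hi=value and right with lo=value.
Preorder trace (stopping at first violation):
  at node 4 with bounds (-inf, +inf): OK
  at node 5 with bounds (4, +inf): OK
  at node 42 with bounds (5, +inf): OK
  at node 34 with bounds (5, 42): OK
  at node 33 with bounds (5, 34): OK
  at node 21 with bounds (33, 34): VIOLATION
Node 21 violates its bound: not (33 < 21 < 34).
Result: Not a valid BST


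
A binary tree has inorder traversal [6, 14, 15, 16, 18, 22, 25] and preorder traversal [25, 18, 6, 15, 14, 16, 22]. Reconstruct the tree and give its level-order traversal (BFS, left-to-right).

Inorder:  [6, 14, 15, 16, 18, 22, 25]
Preorder: [25, 18, 6, 15, 14, 16, 22]
Algorithm: preorder visits root first, so consume preorder in order;
for each root, split the current inorder slice at that value into
left-subtree inorder and right-subtree inorder, then recurse.
Recursive splits:
  root=25; inorder splits into left=[6, 14, 15, 16, 18, 22], right=[]
  root=18; inorder splits into left=[6, 14, 15, 16], right=[22]
  root=6; inorder splits into left=[], right=[14, 15, 16]
  root=15; inorder splits into left=[14], right=[16]
  root=14; inorder splits into left=[], right=[]
  root=16; inorder splits into left=[], right=[]
  root=22; inorder splits into left=[], right=[]
Reconstructed level-order: [25, 18, 6, 22, 15, 14, 16]


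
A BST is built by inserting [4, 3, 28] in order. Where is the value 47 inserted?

Starting tree (level order): [4, 3, 28]
Insertion path: 4 -> 28
Result: insert 47 as right child of 28
Final tree (level order): [4, 3, 28, None, None, None, 47]


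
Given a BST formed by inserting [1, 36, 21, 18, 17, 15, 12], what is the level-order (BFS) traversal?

Tree insertion order: [1, 36, 21, 18, 17, 15, 12]
Tree (level-order array): [1, None, 36, 21, None, 18, None, 17, None, 15, None, 12]
BFS from the root, enqueuing left then right child of each popped node:
  queue [1] -> pop 1, enqueue [36], visited so far: [1]
  queue [36] -> pop 36, enqueue [21], visited so far: [1, 36]
  queue [21] -> pop 21, enqueue [18], visited so far: [1, 36, 21]
  queue [18] -> pop 18, enqueue [17], visited so far: [1, 36, 21, 18]
  queue [17] -> pop 17, enqueue [15], visited so far: [1, 36, 21, 18, 17]
  queue [15] -> pop 15, enqueue [12], visited so far: [1, 36, 21, 18, 17, 15]
  queue [12] -> pop 12, enqueue [none], visited so far: [1, 36, 21, 18, 17, 15, 12]
Result: [1, 36, 21, 18, 17, 15, 12]


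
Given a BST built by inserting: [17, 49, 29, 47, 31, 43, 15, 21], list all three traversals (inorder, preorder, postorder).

Tree insertion order: [17, 49, 29, 47, 31, 43, 15, 21]
Tree (level-order array): [17, 15, 49, None, None, 29, None, 21, 47, None, None, 31, None, None, 43]
Inorder (L, root, R): [15, 17, 21, 29, 31, 43, 47, 49]
Preorder (root, L, R): [17, 15, 49, 29, 21, 47, 31, 43]
Postorder (L, R, root): [15, 21, 43, 31, 47, 29, 49, 17]


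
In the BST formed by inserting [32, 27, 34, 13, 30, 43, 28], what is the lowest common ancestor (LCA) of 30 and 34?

Tree insertion order: [32, 27, 34, 13, 30, 43, 28]
Tree (level-order array): [32, 27, 34, 13, 30, None, 43, None, None, 28]
In a BST, the LCA of p=30, q=34 is the first node v on the
root-to-leaf path with p <= v <= q (go left if both < v, right if both > v).
Walk from root:
  at 32: 30 <= 32 <= 34, this is the LCA
LCA = 32


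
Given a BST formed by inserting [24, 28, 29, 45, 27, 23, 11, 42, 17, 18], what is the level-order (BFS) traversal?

Tree insertion order: [24, 28, 29, 45, 27, 23, 11, 42, 17, 18]
Tree (level-order array): [24, 23, 28, 11, None, 27, 29, None, 17, None, None, None, 45, None, 18, 42]
BFS from the root, enqueuing left then right child of each popped node:
  queue [24] -> pop 24, enqueue [23, 28], visited so far: [24]
  queue [23, 28] -> pop 23, enqueue [11], visited so far: [24, 23]
  queue [28, 11] -> pop 28, enqueue [27, 29], visited so far: [24, 23, 28]
  queue [11, 27, 29] -> pop 11, enqueue [17], visited so far: [24, 23, 28, 11]
  queue [27, 29, 17] -> pop 27, enqueue [none], visited so far: [24, 23, 28, 11, 27]
  queue [29, 17] -> pop 29, enqueue [45], visited so far: [24, 23, 28, 11, 27, 29]
  queue [17, 45] -> pop 17, enqueue [18], visited so far: [24, 23, 28, 11, 27, 29, 17]
  queue [45, 18] -> pop 45, enqueue [42], visited so far: [24, 23, 28, 11, 27, 29, 17, 45]
  queue [18, 42] -> pop 18, enqueue [none], visited so far: [24, 23, 28, 11, 27, 29, 17, 45, 18]
  queue [42] -> pop 42, enqueue [none], visited so far: [24, 23, 28, 11, 27, 29, 17, 45, 18, 42]
Result: [24, 23, 28, 11, 27, 29, 17, 45, 18, 42]


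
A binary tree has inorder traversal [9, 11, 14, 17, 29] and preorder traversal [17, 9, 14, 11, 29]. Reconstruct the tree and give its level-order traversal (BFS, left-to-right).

Inorder:  [9, 11, 14, 17, 29]
Preorder: [17, 9, 14, 11, 29]
Algorithm: preorder visits root first, so consume preorder in order;
for each root, split the current inorder slice at that value into
left-subtree inorder and right-subtree inorder, then recurse.
Recursive splits:
  root=17; inorder splits into left=[9, 11, 14], right=[29]
  root=9; inorder splits into left=[], right=[11, 14]
  root=14; inorder splits into left=[11], right=[]
  root=11; inorder splits into left=[], right=[]
  root=29; inorder splits into left=[], right=[]
Reconstructed level-order: [17, 9, 29, 14, 11]


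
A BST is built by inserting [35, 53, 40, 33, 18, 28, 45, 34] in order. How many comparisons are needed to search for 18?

Search path for 18: 35 -> 33 -> 18
Found: True
Comparisons: 3


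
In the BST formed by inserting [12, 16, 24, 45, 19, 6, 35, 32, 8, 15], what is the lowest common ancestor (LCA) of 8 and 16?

Tree insertion order: [12, 16, 24, 45, 19, 6, 35, 32, 8, 15]
Tree (level-order array): [12, 6, 16, None, 8, 15, 24, None, None, None, None, 19, 45, None, None, 35, None, 32]
In a BST, the LCA of p=8, q=16 is the first node v on the
root-to-leaf path with p <= v <= q (go left if both < v, right if both > v).
Walk from root:
  at 12: 8 <= 12 <= 16, this is the LCA
LCA = 12


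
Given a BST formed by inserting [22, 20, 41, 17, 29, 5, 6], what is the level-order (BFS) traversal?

Tree insertion order: [22, 20, 41, 17, 29, 5, 6]
Tree (level-order array): [22, 20, 41, 17, None, 29, None, 5, None, None, None, None, 6]
BFS from the root, enqueuing left then right child of each popped node:
  queue [22] -> pop 22, enqueue [20, 41], visited so far: [22]
  queue [20, 41] -> pop 20, enqueue [17], visited so far: [22, 20]
  queue [41, 17] -> pop 41, enqueue [29], visited so far: [22, 20, 41]
  queue [17, 29] -> pop 17, enqueue [5], visited so far: [22, 20, 41, 17]
  queue [29, 5] -> pop 29, enqueue [none], visited so far: [22, 20, 41, 17, 29]
  queue [5] -> pop 5, enqueue [6], visited so far: [22, 20, 41, 17, 29, 5]
  queue [6] -> pop 6, enqueue [none], visited so far: [22, 20, 41, 17, 29, 5, 6]
Result: [22, 20, 41, 17, 29, 5, 6]


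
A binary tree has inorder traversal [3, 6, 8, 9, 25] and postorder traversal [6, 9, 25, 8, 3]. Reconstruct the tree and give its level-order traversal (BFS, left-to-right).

Inorder:   [3, 6, 8, 9, 25]
Postorder: [6, 9, 25, 8, 3]
Algorithm: postorder visits root last, so walk postorder right-to-left;
each value is the root of the current inorder slice — split it at that
value, recurse on the right subtree first, then the left.
Recursive splits:
  root=3; inorder splits into left=[], right=[6, 8, 9, 25]
  root=8; inorder splits into left=[6], right=[9, 25]
  root=25; inorder splits into left=[9], right=[]
  root=9; inorder splits into left=[], right=[]
  root=6; inorder splits into left=[], right=[]
Reconstructed level-order: [3, 8, 6, 25, 9]


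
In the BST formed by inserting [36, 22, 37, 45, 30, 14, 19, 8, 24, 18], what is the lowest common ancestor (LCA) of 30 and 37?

Tree insertion order: [36, 22, 37, 45, 30, 14, 19, 8, 24, 18]
Tree (level-order array): [36, 22, 37, 14, 30, None, 45, 8, 19, 24, None, None, None, None, None, 18]
In a BST, the LCA of p=30, q=37 is the first node v on the
root-to-leaf path with p <= v <= q (go left if both < v, right if both > v).
Walk from root:
  at 36: 30 <= 36 <= 37, this is the LCA
LCA = 36


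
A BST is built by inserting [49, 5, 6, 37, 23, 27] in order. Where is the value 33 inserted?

Starting tree (level order): [49, 5, None, None, 6, None, 37, 23, None, None, 27]
Insertion path: 49 -> 5 -> 6 -> 37 -> 23 -> 27
Result: insert 33 as right child of 27
Final tree (level order): [49, 5, None, None, 6, None, 37, 23, None, None, 27, None, 33]


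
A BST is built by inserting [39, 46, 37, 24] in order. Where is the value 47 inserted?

Starting tree (level order): [39, 37, 46, 24]
Insertion path: 39 -> 46
Result: insert 47 as right child of 46
Final tree (level order): [39, 37, 46, 24, None, None, 47]
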